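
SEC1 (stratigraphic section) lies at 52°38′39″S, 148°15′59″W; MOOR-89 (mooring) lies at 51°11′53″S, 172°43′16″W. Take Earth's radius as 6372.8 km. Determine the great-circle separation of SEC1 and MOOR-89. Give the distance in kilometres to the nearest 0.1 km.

SEC1: φ = -52.64417°, λ = -148.26639°
MOOR-89: φ = -51.19806°, λ = -172.72111°
Δφ = 1.4461°,  Δλ = -24.4547°
a = sin²(Δφ/2) + cos φ₁ cos φ₂ sin²(Δλ/2) = 0.017214
c = 2·arcsin(√a) = 0.263164 rad = 15.0782°
d = R·c = 6372.8 × 0.263164 = 1677.1 km

1677.1 km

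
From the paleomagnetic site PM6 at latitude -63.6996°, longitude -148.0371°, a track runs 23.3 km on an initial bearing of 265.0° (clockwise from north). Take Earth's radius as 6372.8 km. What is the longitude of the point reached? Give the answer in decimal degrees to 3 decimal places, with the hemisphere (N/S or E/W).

148.508°W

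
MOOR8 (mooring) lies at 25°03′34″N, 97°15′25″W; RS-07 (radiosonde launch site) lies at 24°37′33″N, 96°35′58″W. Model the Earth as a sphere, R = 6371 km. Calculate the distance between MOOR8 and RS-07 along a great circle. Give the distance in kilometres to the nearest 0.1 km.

MOOR8: φ = +25.05944°, λ = -97.25694°
RS-07: φ = +24.62583°, λ = -96.59944°
Δφ = -0.4336°,  Δλ = 0.6575°
a = sin²(Δφ/2) + cos φ₁ cos φ₂ sin²(Δλ/2) = 0.000041
c = 2·arcsin(√a) = 0.012873 rad = 0.7376°
d = R·c = 6371 × 0.012873 = 82.0 km

82.0 km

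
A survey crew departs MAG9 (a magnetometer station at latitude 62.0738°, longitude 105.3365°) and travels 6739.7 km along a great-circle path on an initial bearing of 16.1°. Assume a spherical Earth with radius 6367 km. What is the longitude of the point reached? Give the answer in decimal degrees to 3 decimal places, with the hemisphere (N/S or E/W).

δ = d/R = 6739.7/6367 = 1.058536 rad
φ₂ = arcsin(sin φ₁ cos δ + cos φ₁ sin δ cos θ)
   = arcsin(0.88355·0.49015 + 0.46833·0.87164·0.96078) = 55.61678°
λ₂ = λ₁ + atan2(sin θ sin δ cos φ₁, cos δ − sin φ₁ sin φ₂) = -100.00597°

100.006°W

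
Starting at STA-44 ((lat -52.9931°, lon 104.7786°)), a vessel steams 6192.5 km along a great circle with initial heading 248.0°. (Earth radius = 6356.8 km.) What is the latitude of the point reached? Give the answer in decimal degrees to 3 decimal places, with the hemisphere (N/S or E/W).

39.436°S

δ = d/R = 6192.5/6356.8 = 0.974154 rad
φ₂ = arcsin(sin φ₁ cos δ + cos φ₁ sin δ cos θ)
   = arcsin(-0.79856·0.56187 + 0.60191·0.82723·-0.37461) = -39.43558°
λ₂ = λ₁ + atan2(sin θ sin δ cos φ₁, cos δ − sin φ₁ sin φ₂) = 21.52515°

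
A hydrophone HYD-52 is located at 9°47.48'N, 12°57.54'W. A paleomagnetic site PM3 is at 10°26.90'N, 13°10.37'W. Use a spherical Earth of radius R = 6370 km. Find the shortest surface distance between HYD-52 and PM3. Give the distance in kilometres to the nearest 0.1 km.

76.7 km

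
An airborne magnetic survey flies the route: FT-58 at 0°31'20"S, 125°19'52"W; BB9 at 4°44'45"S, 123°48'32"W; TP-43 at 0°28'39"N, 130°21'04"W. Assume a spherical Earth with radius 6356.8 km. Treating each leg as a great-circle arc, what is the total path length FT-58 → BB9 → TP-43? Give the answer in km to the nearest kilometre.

1426 km

FT-58: φ = -0.52222°, λ = -125.33111°
BB9: φ = -4.74583°, λ = -123.80889°
TP-43: φ = +0.47750°, λ = -130.35111°
FT-58→BB9: c = 0.078346 rad, d = 498.03 km
BB9→TP-43: c = 0.146019 rad, d = 928.21 km
Total = 498.03 + 928.21 = 1426.24 km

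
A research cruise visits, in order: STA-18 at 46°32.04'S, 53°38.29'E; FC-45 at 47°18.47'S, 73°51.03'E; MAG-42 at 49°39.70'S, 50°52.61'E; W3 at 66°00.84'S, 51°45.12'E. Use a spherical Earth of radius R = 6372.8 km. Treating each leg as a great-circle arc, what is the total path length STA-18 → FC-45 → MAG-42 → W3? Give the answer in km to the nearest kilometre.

5060 km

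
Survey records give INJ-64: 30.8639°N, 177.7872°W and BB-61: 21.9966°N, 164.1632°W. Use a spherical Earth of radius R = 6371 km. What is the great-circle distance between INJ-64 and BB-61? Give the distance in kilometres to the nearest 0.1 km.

Δφ = -8.8673°,  Δλ = 13.6240°
a = sin²(Δφ/2) + cos φ₁ cos φ₂ sin²(Δλ/2) = 0.017173
c = 2·arcsin(√a) = 0.262851 rad = 15.0602°
d = R·c = 6371 × 0.262851 = 1674.6 km

1674.6 km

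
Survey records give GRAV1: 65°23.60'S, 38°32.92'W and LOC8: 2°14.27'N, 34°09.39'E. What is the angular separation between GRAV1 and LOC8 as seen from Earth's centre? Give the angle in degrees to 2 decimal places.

GRAV1: φ = -65.39333°, λ = -38.54867°
LOC8: φ = +2.23783°, λ = +34.15650°
Δφ = 67.6312°,  Δλ = 72.7052°
a = sin²(Δφ/2) + cos φ₁ cos φ₂ sin²(Δλ/2) = 0.455904
c = 2·arcsin(√a) = 1.482491 rad = 84.9405°

84.94°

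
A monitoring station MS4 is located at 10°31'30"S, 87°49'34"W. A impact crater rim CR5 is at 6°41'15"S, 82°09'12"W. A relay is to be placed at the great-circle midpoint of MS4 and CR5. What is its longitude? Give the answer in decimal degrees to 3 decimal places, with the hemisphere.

84.975°W

MS4: φ = -10.52500°, λ = -87.82611°
CR5: φ = -6.68750°, λ = -82.15333°
Bx = cos φ₂ cos Δλ = 0.988332,  By = cos φ₂ sin Δλ = 0.098174
φₘ = atan2(sin φ₁ + sin φ₂, √((cos φ₁ + Bx)² + By²)) = -8.61665°
λₘ = λ₁ + atan2(By, cos φ₁ + Bx) = -84.97533°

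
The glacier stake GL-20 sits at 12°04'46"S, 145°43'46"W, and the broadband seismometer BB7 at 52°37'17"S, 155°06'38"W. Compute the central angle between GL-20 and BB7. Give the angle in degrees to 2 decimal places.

GL-20: φ = -12.07944°, λ = -145.72944°
BB7: φ = -52.62139°, λ = -155.11056°
Δφ = -40.5419°,  Δλ = -9.3811°
a = sin²(Δφ/2) + cos φ₁ cos φ₂ sin²(Δλ/2) = 0.124005
c = 2·arcsin(√a) = 0.719719 rad = 41.2369°

41.24°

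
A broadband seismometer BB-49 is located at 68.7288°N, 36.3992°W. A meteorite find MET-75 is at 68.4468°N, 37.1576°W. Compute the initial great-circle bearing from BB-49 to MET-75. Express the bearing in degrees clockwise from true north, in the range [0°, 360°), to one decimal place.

Δλ = -0.7584°
y = sin Δλ · cos φ₂ = -0.004863
x = cos φ₁ sin φ₂ − sin φ₁ cos φ₂ cos Δλ = -0.004892
θ = atan2(y, x) = -135.1721° → 224.8279° (mod 360°)

224.8°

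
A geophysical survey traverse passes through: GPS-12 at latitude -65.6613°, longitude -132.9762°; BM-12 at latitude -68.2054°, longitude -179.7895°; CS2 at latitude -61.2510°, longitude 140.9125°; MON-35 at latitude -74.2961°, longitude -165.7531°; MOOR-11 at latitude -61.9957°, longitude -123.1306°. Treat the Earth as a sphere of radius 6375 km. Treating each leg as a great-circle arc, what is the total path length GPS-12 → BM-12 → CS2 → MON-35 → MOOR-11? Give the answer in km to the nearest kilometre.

8680 km

GPS-12→BM-12: c = 0.315249 rad, d = 2009.71 km
BM-12→CS2: c = 0.310241 rad, d = 1977.79 km
CS2→MON-35: c = 0.398233 rad, d = 2538.74 km
MON-35→MOOR-11: c = 0.337844 rad, d = 2153.76 km
Total = 2009.71 + 1977.79 + 2538.74 + 2153.76 = 8679.99 km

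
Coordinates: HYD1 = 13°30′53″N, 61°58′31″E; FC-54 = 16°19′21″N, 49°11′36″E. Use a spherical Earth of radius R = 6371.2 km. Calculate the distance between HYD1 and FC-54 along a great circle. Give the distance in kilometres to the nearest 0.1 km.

1408.1 km

HYD1: φ = +13.51472°, λ = +61.97528°
FC-54: φ = +16.32250°, λ = +49.19333°
Δφ = 2.8078°,  Δλ = -12.7819°
a = sin²(Δφ/2) + cos φ₁ cos φ₂ sin²(Δλ/2) = 0.012162
c = 2·arcsin(√a) = 0.221013 rad = 12.6631°
d = R·c = 6371.2 × 0.221013 = 1408.1 km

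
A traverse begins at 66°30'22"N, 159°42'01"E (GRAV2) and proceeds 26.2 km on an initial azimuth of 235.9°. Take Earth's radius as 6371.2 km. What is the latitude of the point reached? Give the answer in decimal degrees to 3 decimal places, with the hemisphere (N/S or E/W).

GRAV2: φ = +66.50611°, λ = +159.70028°
δ = d/R = 26.2/6371.2 = 0.004112 rad
φ₂ = arcsin(sin φ₁ cos δ + cos φ₁ sin δ cos θ)
   = arcsin(0.91710·0.99999 + 0.39865·0.00411·-0.56064) = 66.37326°
λ₂ = λ₁ + atan2(sin θ sin δ cos φ₁, cos δ − sin φ₁ sin φ₂) = 159.21346°

66.373°N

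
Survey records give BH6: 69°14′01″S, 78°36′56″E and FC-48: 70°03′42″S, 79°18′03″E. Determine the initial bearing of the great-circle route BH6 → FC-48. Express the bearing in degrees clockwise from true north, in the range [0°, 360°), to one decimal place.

164.3°

BH6: φ = -69.23361°, λ = +78.61556°
FC-48: φ = -70.06167°, λ = +79.30083°
Δλ = 0.6853°
y = sin Δλ · cos φ₂ = 0.004078
x = cos φ₁ sin φ₂ − sin φ₁ cos φ₂ cos Δλ = -0.014475
θ = atan2(y, x) = 164.2638° → 164.2638° (mod 360°)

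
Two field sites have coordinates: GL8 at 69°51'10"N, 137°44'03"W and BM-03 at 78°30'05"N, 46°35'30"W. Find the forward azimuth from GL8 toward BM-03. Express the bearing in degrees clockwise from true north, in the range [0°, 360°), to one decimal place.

30.3°

GL8: φ = +69.85278°, λ = -137.73417°
BM-03: φ = +78.50139°, λ = -46.59167°
Δλ = 91.1425°
y = sin Δλ · cos φ₂ = 0.199305
x = cos φ₁ sin φ₂ − sin φ₁ cos φ₂ cos Δλ = 0.341252
θ = atan2(y, x) = 30.2866° → 30.2866° (mod 360°)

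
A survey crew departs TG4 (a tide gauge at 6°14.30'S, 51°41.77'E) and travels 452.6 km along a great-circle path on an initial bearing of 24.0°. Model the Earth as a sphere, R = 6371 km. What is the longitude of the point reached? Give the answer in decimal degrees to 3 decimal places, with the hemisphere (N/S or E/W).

53.352°E

TG4: φ = -6.23833°, λ = +51.69617°
δ = d/R = 452.6/6371 = 0.071041 rad
φ₂ = arcsin(sin φ₁ cos δ + cos φ₁ sin δ cos θ)
   = arcsin(-0.10866·0.99748 + 0.99408·0.07098·0.91355) = -2.51782°
λ₂ = λ₁ + atan2(sin θ sin δ cos φ₁, cos δ − sin φ₁ sin φ₂) = 53.35216°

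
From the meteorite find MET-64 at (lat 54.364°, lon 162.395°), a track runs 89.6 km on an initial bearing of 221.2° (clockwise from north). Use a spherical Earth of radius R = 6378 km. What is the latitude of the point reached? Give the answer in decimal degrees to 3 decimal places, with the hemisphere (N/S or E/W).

53.755°N

δ = d/R = 89.6/6378 = 0.014048 rad
φ₂ = arcsin(sin φ₁ cos δ + cos φ₁ sin δ cos θ)
   = arcsin(0.81273·0.99990 + 0.58263·0.01405·-0.75241) = 53.75501°
λ₂ = λ₁ + atan2(sin θ sin δ cos φ₁, cos δ − sin φ₁ sin φ₂) = 161.49826°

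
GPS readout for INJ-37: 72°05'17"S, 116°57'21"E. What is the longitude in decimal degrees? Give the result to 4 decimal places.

116° + 57′/60 + 21″/3600 = 116 + 0.95000 + 0.00583 = 116.9558°

116.9558°E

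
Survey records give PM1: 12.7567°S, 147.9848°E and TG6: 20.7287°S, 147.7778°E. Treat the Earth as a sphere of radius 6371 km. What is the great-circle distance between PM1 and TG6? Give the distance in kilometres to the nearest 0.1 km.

Δφ = -7.9720°,  Δλ = -0.2070°
a = sin²(Δφ/2) + cos φ₁ cos φ₂ sin²(Δλ/2) = 0.004835
c = 2·arcsin(√a) = 0.139181 rad = 7.9745°
d = R·c = 6371 × 0.139181 = 886.7 km

886.7 km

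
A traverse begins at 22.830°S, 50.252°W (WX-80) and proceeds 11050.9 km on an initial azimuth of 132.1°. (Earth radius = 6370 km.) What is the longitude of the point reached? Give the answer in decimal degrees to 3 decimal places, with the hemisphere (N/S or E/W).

δ = d/R = 11050.9/6370 = 1.734835 rad
φ₂ = arcsin(sin φ₁ cos δ + cos φ₁ sin δ cos θ)
   = arcsin(-0.38800·-0.16330 + 0.92166·0.98658·-0.67043) = -33.11005°
λ₂ = λ₁ + atan2(sin θ sin δ cos φ₁, cos δ − sin φ₁ sin φ₂) = 68.83059°

68.831°E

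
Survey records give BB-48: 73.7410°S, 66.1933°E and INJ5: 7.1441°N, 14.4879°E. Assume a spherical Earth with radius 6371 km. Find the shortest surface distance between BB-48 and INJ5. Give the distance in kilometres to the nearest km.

9671 km

Δφ = 80.8851°,  Δλ = -51.7054°
a = sin²(Δφ/2) + cos φ₁ cos φ₂ sin²(Δλ/2) = 0.473617
c = 2·arcsin(√a) = 1.518005 rad = 86.9753°
d = R·c = 6371 × 1.518005 = 9671.2 km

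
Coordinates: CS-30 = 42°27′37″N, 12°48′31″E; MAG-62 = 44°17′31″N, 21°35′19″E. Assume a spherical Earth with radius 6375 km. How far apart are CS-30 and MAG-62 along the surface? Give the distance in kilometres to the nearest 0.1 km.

738.3 km

CS-30: φ = +42.46028°, λ = +12.80861°
MAG-62: φ = +44.29194°, λ = +21.58861°
Δφ = 1.8317°,  Δλ = 8.7800°
a = sin²(Δφ/2) + cos φ₁ cos φ₂ sin²(Δλ/2) = 0.003350
c = 2·arcsin(√a) = 0.115815 rad = 6.6357°
d = R·c = 6375 × 0.115815 = 738.3 km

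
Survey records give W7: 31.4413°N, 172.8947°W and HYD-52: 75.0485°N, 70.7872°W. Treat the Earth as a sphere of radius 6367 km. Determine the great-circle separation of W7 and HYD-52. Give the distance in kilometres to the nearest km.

Δφ = 43.6072°,  Δλ = 102.1075°
a = sin²(Δφ/2) + cos φ₁ cos φ₂ sin²(Δλ/2) = 0.271102
c = 2·arcsin(√a) = 1.095282 rad = 62.7551°
d = R·c = 6367 × 1.095282 = 6973.7 km

6974 km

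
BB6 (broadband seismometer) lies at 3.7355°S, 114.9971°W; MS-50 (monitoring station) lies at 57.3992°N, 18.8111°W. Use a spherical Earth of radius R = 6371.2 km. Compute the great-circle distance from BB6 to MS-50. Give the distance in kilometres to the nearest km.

10728 km

Δφ = 61.1347°,  Δλ = 96.1860°
a = sin²(Δφ/2) + cos φ₁ cos φ₂ sin²(Δλ/2) = 0.556410
c = 2·arcsin(√a) = 1.683857 rad = 96.4779°
d = R·c = 6371.2 × 1.683857 = 10728.2 km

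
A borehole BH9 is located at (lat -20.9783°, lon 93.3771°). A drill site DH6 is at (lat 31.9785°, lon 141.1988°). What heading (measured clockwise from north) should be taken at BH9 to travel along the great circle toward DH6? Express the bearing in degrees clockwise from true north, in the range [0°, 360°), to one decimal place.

42.0°

Δλ = 47.8217°
y = sin Δλ · cos φ₂ = 0.628601
x = cos φ₁ sin φ₂ − sin φ₁ cos φ₂ cos Δλ = 0.698403
θ = atan2(y, x) = 41.9889° → 41.9889° (mod 360°)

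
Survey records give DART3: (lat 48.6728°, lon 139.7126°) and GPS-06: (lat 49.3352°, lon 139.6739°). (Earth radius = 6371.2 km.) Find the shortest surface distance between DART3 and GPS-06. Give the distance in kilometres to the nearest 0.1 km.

Δφ = 0.6624°,  Δλ = -0.0387°
a = sin²(Δφ/2) + cos φ₁ cos φ₂ sin²(Δλ/2) = 0.000033
c = 2·arcsin(√a) = 0.011570 rad = 0.6629°
d = R·c = 6371.2 × 0.011570 = 73.7 km

73.7 km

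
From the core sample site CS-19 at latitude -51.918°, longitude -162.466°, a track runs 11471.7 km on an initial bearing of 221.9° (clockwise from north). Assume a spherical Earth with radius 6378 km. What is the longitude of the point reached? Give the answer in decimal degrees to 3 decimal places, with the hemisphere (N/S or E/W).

δ = d/R = 11471.7/6378 = 1.798636 rad
φ₂ = arcsin(sin φ₁ cos δ + cos φ₁ sin δ cos θ)
   = arcsin(-0.78713·-0.22587 + 0.61679·0.97416·-0.74431) = -15.63018°
λ₂ = λ₁ + atan2(sin θ sin δ cos φ₁, cos δ − sin φ₁ sin φ₂) = 60.03127°

60.031°E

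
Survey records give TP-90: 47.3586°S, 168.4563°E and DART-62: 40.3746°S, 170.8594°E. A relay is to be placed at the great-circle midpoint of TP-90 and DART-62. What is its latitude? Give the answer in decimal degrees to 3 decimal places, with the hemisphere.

43.873°S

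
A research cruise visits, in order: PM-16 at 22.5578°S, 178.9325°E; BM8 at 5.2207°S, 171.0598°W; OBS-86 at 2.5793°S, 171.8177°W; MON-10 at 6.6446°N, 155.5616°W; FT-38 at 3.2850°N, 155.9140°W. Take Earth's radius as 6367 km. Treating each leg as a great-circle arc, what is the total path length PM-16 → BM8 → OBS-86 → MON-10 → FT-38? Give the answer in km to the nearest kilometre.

4961 km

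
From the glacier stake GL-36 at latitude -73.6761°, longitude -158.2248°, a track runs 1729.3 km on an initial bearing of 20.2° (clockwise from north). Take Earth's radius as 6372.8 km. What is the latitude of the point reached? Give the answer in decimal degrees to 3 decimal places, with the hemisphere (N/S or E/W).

58.635°S

δ = d/R = 1729.3/6372.8 = 0.271356 rad
φ₂ = arcsin(sin φ₁ cos δ + cos φ₁ sin δ cos θ)
   = arcsin(-0.95969·0.96341 + 0.28107·0.26804·0.93849) = -58.63494°
λ₂ = λ₁ + atan2(sin θ sin δ cos φ₁, cos δ − sin φ₁ sin φ₂) = -147.98201°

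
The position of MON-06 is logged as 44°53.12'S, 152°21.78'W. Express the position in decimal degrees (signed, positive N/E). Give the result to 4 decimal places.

lat: 44.8853° S → -44.8853°
lon: 152.3630° W → -152.3630°

-44.8853°, -152.3630°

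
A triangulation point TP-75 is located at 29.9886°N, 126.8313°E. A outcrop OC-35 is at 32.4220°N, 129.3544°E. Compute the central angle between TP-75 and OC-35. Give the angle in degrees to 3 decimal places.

Δφ = 2.4334°,  Δλ = 2.5231°
a = sin²(Δφ/2) + cos φ₁ cos φ₂ sin²(Δλ/2) = 0.000805
c = 2·arcsin(√a) = 0.056762 rad = 3.2522°

3.252°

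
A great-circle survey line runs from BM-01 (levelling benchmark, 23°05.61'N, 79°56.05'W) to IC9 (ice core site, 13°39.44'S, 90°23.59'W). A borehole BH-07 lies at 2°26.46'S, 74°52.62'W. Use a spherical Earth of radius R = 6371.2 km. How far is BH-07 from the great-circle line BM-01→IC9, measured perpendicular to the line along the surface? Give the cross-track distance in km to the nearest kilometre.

BM-01: φ = +23.09350°, λ = -79.93417°
IC9: φ = -13.65733°, λ = -90.39317°
BH-07: φ = -2.44100°, λ = -74.87700°
δ₁₃ = central angle BM-01→BH-07 = 0.453890 rad  (haversine)
θ₁₃ = bearing BM-01→BH-07 = 168.413°,  θ₁₂ = bearing BM-01→IC9 = 196.592°
dₓₜ = R·arcsin(sin δ₁₃ · sin(θ₁₃ − θ₁₂)) = 6371.2·arcsin(0.43846·sin(-28.180°)) = -1328.832 km
|dₓₜ| = 1328.832 km

1329 km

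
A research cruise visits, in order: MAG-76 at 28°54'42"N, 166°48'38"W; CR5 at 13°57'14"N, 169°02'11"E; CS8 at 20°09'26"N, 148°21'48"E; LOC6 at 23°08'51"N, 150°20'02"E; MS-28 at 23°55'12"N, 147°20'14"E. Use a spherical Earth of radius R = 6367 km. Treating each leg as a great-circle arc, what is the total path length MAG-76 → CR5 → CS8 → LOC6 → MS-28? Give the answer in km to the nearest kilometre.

MAG-76: φ = +28.91167°, λ = -166.81056°
CR5: φ = +13.95389°, λ = +169.03639°
CS8: φ = +20.15722°, λ = +148.36333°
LOC6: φ = +23.14750°, λ = +150.33389°
MS-28: φ = +23.92000°, λ = +147.33722°
MAG-76→CR5: c = 0.469611 rad, d = 2990.01 km
CR5→CS8: c = 0.361175 rad, d = 2299.60 km
CS8→LOC6: c = 0.061199 rad, d = 389.65 km
LOC6→MS-28: c = 0.049810 rad, d = 317.14 km
Total = 2990.01 + 2299.60 + 389.65 + 317.14 = 5996.40 km

5996 km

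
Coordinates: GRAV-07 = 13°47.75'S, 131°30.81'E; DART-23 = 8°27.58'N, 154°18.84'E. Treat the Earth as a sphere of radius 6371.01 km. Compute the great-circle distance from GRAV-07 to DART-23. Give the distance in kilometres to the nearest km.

GRAV-07: φ = -13.79583°, λ = +131.51350°
DART-23: φ = +8.45967°, λ = +154.31400°
Δφ = 22.2555°,  Δλ = 22.8005°
a = sin²(Δφ/2) + cos φ₁ cos φ₂ sin²(Δλ/2) = 0.074778
c = 2·arcsin(√a) = 0.553968 rad = 31.7400°
d = R·c = 6371.01 × 0.553968 = 3529.3 km

3529 km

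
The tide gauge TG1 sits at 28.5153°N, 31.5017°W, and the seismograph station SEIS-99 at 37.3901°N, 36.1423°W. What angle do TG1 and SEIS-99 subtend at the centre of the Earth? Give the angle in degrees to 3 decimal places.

Δφ = 8.8748°,  Δλ = -4.6406°
a = sin²(Δφ/2) + cos φ₁ cos φ₂ sin²(Δλ/2) = 0.007130
c = 2·arcsin(√a) = 0.169085 rad = 9.6878°

9.688°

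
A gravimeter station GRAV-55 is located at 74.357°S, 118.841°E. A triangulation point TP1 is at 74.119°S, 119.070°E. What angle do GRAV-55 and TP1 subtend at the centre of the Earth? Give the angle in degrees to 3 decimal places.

0.246°

Δφ = 0.2380°,  Δλ = 0.2290°
a = sin²(Δφ/2) + cos φ₁ cos φ₂ sin²(Δλ/2) = 0.000005
c = 2·arcsin(√a) = 0.004293 rad = 0.2460°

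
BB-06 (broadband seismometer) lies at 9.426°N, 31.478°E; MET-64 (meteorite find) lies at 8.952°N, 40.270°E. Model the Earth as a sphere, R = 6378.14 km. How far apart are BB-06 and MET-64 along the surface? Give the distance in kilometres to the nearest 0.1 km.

967.6 km

Δφ = -0.4740°,  Δλ = 8.7920°
a = sin²(Δφ/2) + cos φ₁ cos φ₂ sin²(Δλ/2) = 0.005742
c = 2·arcsin(√a) = 0.151702 rad = 8.6919°
d = R·c = 6378.14 × 0.151702 = 967.6 km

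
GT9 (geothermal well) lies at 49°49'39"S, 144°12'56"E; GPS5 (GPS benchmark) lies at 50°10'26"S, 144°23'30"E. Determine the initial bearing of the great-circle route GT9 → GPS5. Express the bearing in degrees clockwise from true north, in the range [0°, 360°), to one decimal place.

162.0°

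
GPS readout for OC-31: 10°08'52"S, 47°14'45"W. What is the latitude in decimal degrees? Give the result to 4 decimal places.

10.1478°S

10° + 8′/60 + 52″/3600 = 10 + 0.13333 + 0.01444 = 10.1478°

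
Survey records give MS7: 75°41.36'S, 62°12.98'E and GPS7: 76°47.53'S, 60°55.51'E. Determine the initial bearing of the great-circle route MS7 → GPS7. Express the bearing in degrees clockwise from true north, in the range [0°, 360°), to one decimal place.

194.9°

MS7: φ = -75.68933°, λ = +62.21633°
GPS7: φ = -76.79217°, λ = +60.92517°
Δλ = -1.2912°
y = sin Δλ · cos φ₂ = -0.005148
x = cos φ₁ sin φ₂ − sin φ₁ cos φ₂ cos Δλ = -0.019303
θ = atan2(y, x) = -165.0659° → 194.9341° (mod 360°)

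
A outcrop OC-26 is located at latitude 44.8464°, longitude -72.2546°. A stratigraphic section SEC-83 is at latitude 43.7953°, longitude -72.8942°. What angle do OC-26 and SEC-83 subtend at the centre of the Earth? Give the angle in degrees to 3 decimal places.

1.146°

Δφ = -1.0511°,  Δλ = -0.6396°
a = sin²(Δφ/2) + cos φ₁ cos φ₂ sin²(Δλ/2) = 0.000100
c = 2·arcsin(√a) = 0.020008 rad = 1.1464°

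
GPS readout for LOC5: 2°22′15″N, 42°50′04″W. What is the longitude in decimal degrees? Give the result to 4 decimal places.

42.8344°W

42° + 50′/60 + 4″/3600 = 42 + 0.83333 + 0.00111 = 42.8344°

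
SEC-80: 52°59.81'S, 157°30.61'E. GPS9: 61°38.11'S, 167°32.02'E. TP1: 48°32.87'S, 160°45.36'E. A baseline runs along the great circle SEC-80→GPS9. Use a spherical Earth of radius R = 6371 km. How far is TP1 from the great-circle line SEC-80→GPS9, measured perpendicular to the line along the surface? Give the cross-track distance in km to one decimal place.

440.3 km

SEC-80: φ = -52.99683°, λ = +157.51017°
GPS9: φ = -61.63517°, λ = +167.53367°
TP1: φ = -48.54783°, λ = +160.75600°
δ₁₃ = central angle SEC-80→TP1 = 0.085494 rad  (haversine)
θ₁₃ = bearing SEC-80→TP1 = 26.037°,  θ₁₂ = bearing SEC-80→GPS9 = 152.072°
dₓₜ = R·arcsin(sin δ₁₃ · sin(θ₁₃ − θ₁₂)) = 6371·arcsin(0.08539·sin(-126.035°)) = -440.277 km
|dₓₜ| = 440.277 km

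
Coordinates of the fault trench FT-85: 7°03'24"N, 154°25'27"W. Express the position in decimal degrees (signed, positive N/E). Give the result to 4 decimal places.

lat: 7.0567° N → +7.0567°
lon: 154.4242° W → -154.4242°

+7.0567°, -154.4242°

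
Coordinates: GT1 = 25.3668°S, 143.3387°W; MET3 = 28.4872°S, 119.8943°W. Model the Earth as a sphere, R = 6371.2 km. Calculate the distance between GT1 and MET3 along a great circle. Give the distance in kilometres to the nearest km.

Δφ = -3.1204°,  Δλ = 23.4444°
a = sin²(Δφ/2) + cos φ₁ cos φ₂ sin²(Δλ/2) = 0.033523
c = 2·arcsin(√a) = 0.368260 rad = 21.0998°
d = R·c = 6371.2 × 0.368260 = 2346.3 km

2346 km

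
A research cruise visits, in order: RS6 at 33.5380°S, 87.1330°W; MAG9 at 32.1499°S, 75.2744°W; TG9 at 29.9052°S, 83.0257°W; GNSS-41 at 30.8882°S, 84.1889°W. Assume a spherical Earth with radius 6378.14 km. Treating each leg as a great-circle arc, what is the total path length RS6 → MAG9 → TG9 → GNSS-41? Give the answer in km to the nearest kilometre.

RS6→MAG9: c = 0.175467 rad, d = 1119.15 km
MAG9→TG9: c = 0.122333 rad, d = 780.26 km
TG9→GNSS-41: c = 0.024515 rad, d = 156.36 km
Total = 1119.15 + 780.26 + 156.36 = 2055.77 km

2056 km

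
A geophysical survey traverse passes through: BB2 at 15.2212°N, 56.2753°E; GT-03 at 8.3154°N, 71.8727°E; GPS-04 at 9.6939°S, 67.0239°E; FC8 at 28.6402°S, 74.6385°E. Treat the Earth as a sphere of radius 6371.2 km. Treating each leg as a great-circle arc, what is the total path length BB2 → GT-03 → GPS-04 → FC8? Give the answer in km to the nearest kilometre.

BB2→GT-03: c = 0.292294 rad, d = 1862.26 km
GT-03→GPS-04: c = 0.325422 rad, d = 2073.33 km
GPS-04→FC8: c = 0.353420 rad, d = 2251.71 km
Total = 1862.26 + 2073.33 + 2251.71 = 6187.30 km

6187 km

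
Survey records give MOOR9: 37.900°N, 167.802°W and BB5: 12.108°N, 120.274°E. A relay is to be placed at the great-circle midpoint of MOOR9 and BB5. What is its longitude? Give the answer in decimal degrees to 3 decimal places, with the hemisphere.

151.806°E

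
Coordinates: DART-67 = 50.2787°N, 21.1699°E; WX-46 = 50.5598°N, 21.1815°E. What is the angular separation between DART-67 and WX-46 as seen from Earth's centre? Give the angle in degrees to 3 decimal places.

0.281°

Δφ = 0.2811°,  Δλ = 0.0116°
a = sin²(Δφ/2) + cos φ₁ cos φ₂ sin²(Δλ/2) = 0.000006
c = 2·arcsin(√a) = 0.004908 rad = 0.2812°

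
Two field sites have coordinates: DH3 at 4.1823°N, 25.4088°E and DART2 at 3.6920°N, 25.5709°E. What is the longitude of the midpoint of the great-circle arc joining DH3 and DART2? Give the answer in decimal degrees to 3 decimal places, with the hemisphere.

Bx = cos φ₂ cos Δλ = 0.997921,  By = cos φ₂ sin Δλ = 0.002823
φₘ = atan2(sin φ₁ + sin φ₂, √((cos φ₁ + Bx)² + By²)) = 3.93715°
λₘ = λ₁ + atan2(By, cos φ₁ + Bx) = 25.48987°

25.490°E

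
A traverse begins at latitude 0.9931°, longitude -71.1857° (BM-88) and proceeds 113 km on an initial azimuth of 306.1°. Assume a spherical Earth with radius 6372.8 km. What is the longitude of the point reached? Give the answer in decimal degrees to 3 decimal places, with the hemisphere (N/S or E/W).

δ = d/R = 113/6372.8 = 0.017732 rad
φ₂ = arcsin(sin φ₁ cos δ + cos φ₁ sin δ cos θ)
   = arcsin(0.01733·0.99984 + 0.99985·0.01773·0.58920) = 1.59157°
λ₂ = λ₁ + atan2(sin θ sin δ cos φ₁, cos δ − sin φ₁ sin φ₂) = -72.00688°

72.007°W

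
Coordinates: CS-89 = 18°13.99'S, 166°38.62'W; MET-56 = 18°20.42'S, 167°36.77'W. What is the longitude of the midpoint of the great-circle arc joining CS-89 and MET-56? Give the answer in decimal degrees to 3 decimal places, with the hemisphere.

167.128°W

CS-89: φ = -18.23317°, λ = -166.64367°
MET-56: φ = -18.34033°, λ = -167.61283°
Bx = cos φ₂ cos Δλ = 0.949068,  By = cos φ₂ sin Δλ = -0.016055
φₘ = atan2(sin φ₁ + sin φ₂, √((cos φ₁ + Bx)² + By²)) = -18.28736°
λₘ = λ₁ + atan2(By, cos φ₁ + Bx) = -167.12810°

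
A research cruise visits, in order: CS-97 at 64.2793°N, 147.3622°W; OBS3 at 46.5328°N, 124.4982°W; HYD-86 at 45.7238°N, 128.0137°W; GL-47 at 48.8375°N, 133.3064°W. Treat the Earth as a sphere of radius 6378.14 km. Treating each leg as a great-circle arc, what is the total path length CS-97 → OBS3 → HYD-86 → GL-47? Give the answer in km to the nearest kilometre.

CS-97→OBS3: c = 0.379211 rad, d = 2418.66 km
OBS3→HYD-86: c = 0.044801 rad, d = 285.75 km
HYD-86→GL-47: c = 0.082914 rad, d = 528.84 km
Total = 2418.66 + 285.75 + 528.84 = 3233.25 km

3233 km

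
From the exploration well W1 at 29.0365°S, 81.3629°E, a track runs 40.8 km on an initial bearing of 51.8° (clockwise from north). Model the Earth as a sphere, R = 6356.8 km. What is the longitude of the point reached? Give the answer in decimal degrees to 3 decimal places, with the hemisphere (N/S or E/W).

δ = d/R = 40.8/6356.8 = 0.006418 rad
φ₂ = arcsin(sin φ₁ cos δ + cos φ₁ sin δ cos θ)
   = arcsin(-0.48537·0.99998 + 0.87431·0.00642·0.61841) = -28.80868°
λ₂ = λ₁ + atan2(sin θ sin δ cos φ₁, cos δ − sin φ₁ sin φ₂) = 81.69271°

81.693°E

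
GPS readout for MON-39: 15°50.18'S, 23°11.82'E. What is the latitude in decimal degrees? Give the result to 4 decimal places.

15.8363°S

15° + 50.18′/60 = 15 + 0.83633 = 15.8363°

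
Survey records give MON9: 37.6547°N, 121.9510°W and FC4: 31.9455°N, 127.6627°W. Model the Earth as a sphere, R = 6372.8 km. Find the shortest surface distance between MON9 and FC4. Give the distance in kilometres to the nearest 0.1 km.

821.4 km

Δφ = -5.7092°,  Δλ = -5.7117°
a = sin²(Δφ/2) + cos φ₁ cos φ₂ sin²(Δλ/2) = 0.004148
c = 2·arcsin(√a) = 0.128897 rad = 7.3853°
d = R·c = 6372.8 × 0.128897 = 821.4 km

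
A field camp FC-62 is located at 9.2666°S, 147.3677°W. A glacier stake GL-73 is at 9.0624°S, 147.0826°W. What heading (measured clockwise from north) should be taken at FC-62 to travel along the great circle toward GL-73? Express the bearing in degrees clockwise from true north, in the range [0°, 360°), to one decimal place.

Δλ = 0.2851°
y = sin Δλ · cos φ₂ = 0.004914
x = cos φ₁ sin φ₂ − sin φ₁ cos φ₂ cos Δλ = 0.003562
θ = atan2(y, x) = 54.0619° → 54.0619° (mod 360°)

54.1°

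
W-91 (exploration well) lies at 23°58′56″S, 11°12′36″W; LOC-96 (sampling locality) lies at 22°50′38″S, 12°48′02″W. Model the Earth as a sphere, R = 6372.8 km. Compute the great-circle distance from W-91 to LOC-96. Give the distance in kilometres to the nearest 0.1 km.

205.9 km

W-91: φ = -23.98222°, λ = -11.21000°
LOC-96: φ = -22.84389°, λ = -12.80056°
Δφ = 1.1383°,  Δλ = -1.5906°
a = sin²(Δφ/2) + cos φ₁ cos φ₂ sin²(Δλ/2) = 0.000261
c = 2·arcsin(√a) = 0.032306 rad = 1.8510°
d = R·c = 6372.8 × 0.032306 = 205.9 km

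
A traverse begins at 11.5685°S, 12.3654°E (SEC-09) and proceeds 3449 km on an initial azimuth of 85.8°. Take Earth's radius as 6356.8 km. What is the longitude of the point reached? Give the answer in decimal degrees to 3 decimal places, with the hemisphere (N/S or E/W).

43.677°E

δ = d/R = 3449/6356.8 = 0.542569 rad
φ₂ = arcsin(sin φ₁ cos δ + cos φ₁ sin δ cos θ)
   = arcsin(-0.20054·0.85639 + 0.97969·0.51634·0.07324) = -7.74078°
λ₂ = λ₁ + atan2(sin θ sin δ cos φ₁, cos δ − sin φ₁ sin φ₂) = 43.67662°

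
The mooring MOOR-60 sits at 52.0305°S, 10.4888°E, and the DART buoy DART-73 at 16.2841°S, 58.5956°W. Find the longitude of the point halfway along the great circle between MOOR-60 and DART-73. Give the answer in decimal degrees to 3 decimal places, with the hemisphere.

Bx = cos φ₂ cos Δλ = 0.342671,  By = cos φ₂ sin Δλ = -0.896634
φₘ = atan2(sin φ₁ + sin φ₂, √((cos φ₁ + Bx)² + By²)) = -39.16415°
λₘ = λ₁ + atan2(By, cos φ₁ + Bx) = -32.61869°

32.619°W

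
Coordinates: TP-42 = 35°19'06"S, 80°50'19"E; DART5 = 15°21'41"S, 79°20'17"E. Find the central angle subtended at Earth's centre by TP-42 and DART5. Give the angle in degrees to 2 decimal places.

20.00°

TP-42: φ = -35.31833°, λ = +80.83861°
DART5: φ = -15.36139°, λ = +79.33806°
Δφ = 19.9569°,  Δλ = -1.5006°
a = sin²(Δφ/2) + cos φ₁ cos φ₂ sin²(Δλ/2) = 0.030160
c = 2·arcsin(√a) = 0.349104 rad = 20.0022°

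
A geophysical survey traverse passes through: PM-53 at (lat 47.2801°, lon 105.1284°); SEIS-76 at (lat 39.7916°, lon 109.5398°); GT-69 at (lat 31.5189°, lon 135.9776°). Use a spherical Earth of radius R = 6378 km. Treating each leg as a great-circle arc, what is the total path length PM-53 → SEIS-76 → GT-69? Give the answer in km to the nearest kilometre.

3457 km

PM-53→SEIS-76: c = 0.142058 rad, d = 906.05 km
SEIS-76→GT-69: c = 0.399921 rad, d = 2550.70 km
Total = 906.05 + 2550.70 = 3456.74 km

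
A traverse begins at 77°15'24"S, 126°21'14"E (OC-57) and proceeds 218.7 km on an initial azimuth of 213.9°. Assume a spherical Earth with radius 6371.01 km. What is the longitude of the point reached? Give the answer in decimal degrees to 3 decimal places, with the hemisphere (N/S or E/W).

OC-57: φ = -77.25667°, λ = +126.35389°
δ = d/R = 218.7/6371.01 = 0.034327 rad
φ₂ = arcsin(sin φ₁ cos δ + cos φ₁ sin δ cos θ)
   = arcsin(-0.97537·0.99941 + 0.22058·0.03432·-0.83001) = -78.83601°
λ₂ = λ₁ + atan2(sin θ sin δ cos φ₁, cos δ − sin φ₁ sin φ₂) = 120.68003°

120.680°E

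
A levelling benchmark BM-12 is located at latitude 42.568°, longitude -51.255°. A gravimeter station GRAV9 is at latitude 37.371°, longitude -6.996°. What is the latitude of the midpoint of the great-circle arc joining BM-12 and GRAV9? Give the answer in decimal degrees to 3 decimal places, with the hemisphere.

Bx = cos φ₂ cos Δλ = 0.569174,  By = cos φ₂ sin Δλ = 0.554639
φₘ = atan2(sin φ₁ + sin φ₂, √((cos φ₁ + Bx)² + By²)) = 42.13692°
λₘ = λ₁ + atan2(By, cos φ₁ + Bx) = -28.23924°

42.137°N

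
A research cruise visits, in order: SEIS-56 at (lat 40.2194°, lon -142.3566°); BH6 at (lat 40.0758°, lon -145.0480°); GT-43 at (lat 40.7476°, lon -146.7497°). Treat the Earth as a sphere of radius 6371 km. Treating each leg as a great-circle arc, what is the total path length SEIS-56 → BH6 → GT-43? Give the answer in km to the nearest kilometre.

SEIS-56→BH6: c = 0.035992 rad, d = 229.31 km
BH6→GT-43: c = 0.025472 rad, d = 162.28 km
Total = 229.31 + 162.28 = 391.59 km

392 km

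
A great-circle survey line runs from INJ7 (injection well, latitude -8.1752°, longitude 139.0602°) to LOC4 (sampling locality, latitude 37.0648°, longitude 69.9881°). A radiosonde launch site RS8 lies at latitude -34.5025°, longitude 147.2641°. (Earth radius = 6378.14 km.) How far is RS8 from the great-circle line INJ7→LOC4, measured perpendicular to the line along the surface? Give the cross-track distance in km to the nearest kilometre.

δ₁₃ = central angle INJ7→RS8 = 0.477977 rad  (haversine)
θ₁₃ = bearing INJ7→RS8 = 165.188°,  θ₁₂ = bearing INJ7→LOC4 = 310.525°
dₓₜ = R·arcsin(sin δ₁₃ · sin(θ₁₃ − θ₁₂)) = 6378.14·arcsin(0.45998·sin(-145.337°)) = -1688.244 km
|dₓₜ| = 1688.244 km

1688 km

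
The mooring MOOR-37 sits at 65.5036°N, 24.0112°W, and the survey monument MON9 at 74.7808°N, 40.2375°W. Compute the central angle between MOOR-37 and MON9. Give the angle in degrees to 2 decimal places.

Δφ = 9.2772°,  Δλ = -16.2263°
a = sin²(Δφ/2) + cos φ₁ cos φ₂ sin²(Δλ/2) = 0.008708
c = 2·arcsin(√a) = 0.186905 rad = 10.7089°

10.71°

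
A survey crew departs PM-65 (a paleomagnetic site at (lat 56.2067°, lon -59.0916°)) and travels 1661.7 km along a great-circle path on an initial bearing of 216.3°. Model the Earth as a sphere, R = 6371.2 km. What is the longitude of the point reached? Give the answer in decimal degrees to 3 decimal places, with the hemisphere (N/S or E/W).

δ = d/R = 1661.7/6371.2 = 0.260814 rad
φ₂ = arcsin(sin φ₁ cos δ + cos φ₁ sin δ cos θ)
   = arcsin(0.83105·0.96618 + 0.55620·0.25787·-0.80593) = 43.42094°
λ₂ = λ₁ + atan2(sin θ sin δ cos φ₁, cos δ − sin φ₁ sin φ₂) = -71.22468°

71.225°W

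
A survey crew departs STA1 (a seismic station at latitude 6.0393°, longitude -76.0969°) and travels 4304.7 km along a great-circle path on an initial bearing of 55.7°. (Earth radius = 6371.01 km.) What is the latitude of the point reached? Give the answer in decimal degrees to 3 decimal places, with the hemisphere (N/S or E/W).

25.631°N

δ = d/R = 4304.7/6371.01 = 0.675670 rad
φ₂ = arcsin(sin φ₁ cos δ + cos φ₁ sin δ cos θ)
   = arcsin(0.10521·0.78029 + 0.99445·0.62542·0.56353) = 25.63135°
λ₂ = λ₁ + atan2(sin θ sin δ cos φ₁, cos δ − sin φ₁ sin φ₂) = -41.13379°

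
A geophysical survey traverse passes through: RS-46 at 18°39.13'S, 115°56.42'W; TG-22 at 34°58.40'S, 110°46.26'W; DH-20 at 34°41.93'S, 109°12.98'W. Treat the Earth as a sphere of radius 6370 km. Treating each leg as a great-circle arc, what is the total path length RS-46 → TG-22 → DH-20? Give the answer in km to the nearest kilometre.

RS-46: φ = -18.65217°, λ = -115.94033°
TG-22: φ = -34.97333°, λ = -110.77100°
DH-20: φ = -34.69883°, λ = -109.21633°
RS-46→TG-22: c = 0.295887 rad, d = 1884.80 km
TG-22→DH-20: c = 0.022781 rad, d = 145.11 km
Total = 1884.80 + 145.11 = 2029.91 km

2030 km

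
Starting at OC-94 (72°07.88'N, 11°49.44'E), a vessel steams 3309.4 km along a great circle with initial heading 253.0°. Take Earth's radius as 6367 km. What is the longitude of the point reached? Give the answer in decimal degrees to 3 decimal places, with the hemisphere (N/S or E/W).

OC-94: φ = +72.13133°, λ = +11.82400°
δ = d/R = 3309.4/6367 = 0.519774 rad
φ₂ = arcsin(sin φ₁ cos δ + cos φ₁ sin δ cos θ)
   = arcsin(0.95176·0.86793 + 0.30684·0.49668·-0.29237) = 51.39876°
λ₂ = λ₁ + atan2(sin θ sin δ cos φ₁, cos δ − sin φ₁ sin φ₂) = -37.75617°

37.756°W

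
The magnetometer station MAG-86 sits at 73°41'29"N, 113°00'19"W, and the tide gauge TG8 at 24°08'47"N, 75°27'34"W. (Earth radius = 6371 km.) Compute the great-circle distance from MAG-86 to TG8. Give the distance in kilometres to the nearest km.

5941 km

MAG-86: φ = +73.69139°, λ = -113.00528°
TG8: φ = +24.14639°, λ = -75.45944°
Δφ = -49.5450°,  Δλ = 37.5458°
a = sin²(Δφ/2) + cos φ₁ cos φ₂ sin²(Δλ/2) = 0.202113
c = 2·arcsin(√a) = 0.932567 rad = 53.4321°
d = R·c = 6371 × 0.932567 = 5941.4 km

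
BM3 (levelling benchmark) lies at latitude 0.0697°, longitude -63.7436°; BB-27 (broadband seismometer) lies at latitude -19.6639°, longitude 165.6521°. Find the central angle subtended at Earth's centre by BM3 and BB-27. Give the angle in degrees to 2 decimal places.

127.83°

Δφ = -19.7336°,  Δλ = -130.6043°
a = sin²(Δφ/2) + cos φ₁ cos φ₂ sin²(Δλ/2) = 0.806643
c = 2·arcsin(√a) = 2.231010 rad = 127.8274°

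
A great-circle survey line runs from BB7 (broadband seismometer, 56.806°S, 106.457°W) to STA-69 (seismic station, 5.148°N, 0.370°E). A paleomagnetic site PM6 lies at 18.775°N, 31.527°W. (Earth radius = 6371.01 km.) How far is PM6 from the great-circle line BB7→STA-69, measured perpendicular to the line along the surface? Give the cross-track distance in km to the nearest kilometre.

δ₁₃ = central angle BB7→PM6 = 1.705770 rad  (haversine)
θ₁₃ = bearing BB7→PM6 = 67.312°,  θ₁₂ = bearing BB7→STA-69 = 101.395°
dₓₜ = R·arcsin(sin δ₁₃ · sin(θ₁₃ − θ₁₂)) = 6371.01·arcsin(0.99090·sin(-34.083°)) = -3750.765 km
|dₓₜ| = 3750.765 km

3751 km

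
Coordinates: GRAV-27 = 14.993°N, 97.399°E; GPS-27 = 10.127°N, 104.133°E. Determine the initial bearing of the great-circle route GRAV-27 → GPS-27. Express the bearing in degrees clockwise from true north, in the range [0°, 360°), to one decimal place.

Δλ = 6.7340°
y = sin Δλ · cos φ₂ = 0.115433
x = cos φ₁ sin φ₂ − sin φ₁ cos φ₂ cos Δλ = -0.083069
θ = atan2(y, x) = 125.7398° → 125.7398° (mod 360°)

125.7°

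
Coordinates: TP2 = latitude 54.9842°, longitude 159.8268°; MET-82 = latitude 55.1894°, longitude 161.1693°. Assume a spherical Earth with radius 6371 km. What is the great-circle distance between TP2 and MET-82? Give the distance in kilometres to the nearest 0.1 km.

Δφ = 0.2052°,  Δλ = 1.3425°
a = sin²(Δφ/2) + cos φ₁ cos φ₂ sin²(Δλ/2) = 0.000048
c = 2·arcsin(√a) = 0.013880 rad = 0.7953°
d = R·c = 6371 × 0.013880 = 88.4 km

88.4 km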